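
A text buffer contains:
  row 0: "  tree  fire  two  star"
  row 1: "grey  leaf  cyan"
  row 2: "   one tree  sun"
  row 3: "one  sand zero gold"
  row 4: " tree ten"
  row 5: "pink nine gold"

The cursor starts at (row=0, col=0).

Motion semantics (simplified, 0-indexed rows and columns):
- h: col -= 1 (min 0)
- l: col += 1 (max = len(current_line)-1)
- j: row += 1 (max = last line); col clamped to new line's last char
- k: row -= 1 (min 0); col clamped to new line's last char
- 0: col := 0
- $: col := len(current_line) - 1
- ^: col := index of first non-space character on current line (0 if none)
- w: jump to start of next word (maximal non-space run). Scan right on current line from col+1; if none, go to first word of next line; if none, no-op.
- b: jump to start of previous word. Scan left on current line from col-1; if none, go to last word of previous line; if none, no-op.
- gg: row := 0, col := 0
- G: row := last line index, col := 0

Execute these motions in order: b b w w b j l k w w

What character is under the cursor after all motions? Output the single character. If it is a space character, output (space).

After 1 (b): row=0 col=0 char='_'
After 2 (b): row=0 col=0 char='_'
After 3 (w): row=0 col=2 char='t'
After 4 (w): row=0 col=8 char='f'
After 5 (b): row=0 col=2 char='t'
After 6 (j): row=1 col=2 char='e'
After 7 (l): row=1 col=3 char='y'
After 8 (k): row=0 col=3 char='r'
After 9 (w): row=0 col=8 char='f'
After 10 (w): row=0 col=14 char='t'

Answer: t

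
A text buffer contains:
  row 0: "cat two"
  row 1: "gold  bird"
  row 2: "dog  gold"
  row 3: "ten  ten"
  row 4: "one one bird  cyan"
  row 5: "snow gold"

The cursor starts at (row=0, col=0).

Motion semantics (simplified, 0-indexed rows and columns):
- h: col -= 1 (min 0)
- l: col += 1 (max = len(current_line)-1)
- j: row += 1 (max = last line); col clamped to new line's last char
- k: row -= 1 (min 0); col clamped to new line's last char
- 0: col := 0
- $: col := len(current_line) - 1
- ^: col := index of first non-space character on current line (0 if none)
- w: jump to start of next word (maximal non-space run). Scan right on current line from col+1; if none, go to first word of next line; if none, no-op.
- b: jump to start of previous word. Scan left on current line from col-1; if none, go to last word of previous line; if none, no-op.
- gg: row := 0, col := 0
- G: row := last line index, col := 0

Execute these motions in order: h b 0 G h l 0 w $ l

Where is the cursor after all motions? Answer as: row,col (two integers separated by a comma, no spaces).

After 1 (h): row=0 col=0 char='c'
After 2 (b): row=0 col=0 char='c'
After 3 (0): row=0 col=0 char='c'
After 4 (G): row=5 col=0 char='s'
After 5 (h): row=5 col=0 char='s'
After 6 (l): row=5 col=1 char='n'
After 7 (0): row=5 col=0 char='s'
After 8 (w): row=5 col=5 char='g'
After 9 ($): row=5 col=8 char='d'
After 10 (l): row=5 col=8 char='d'

Answer: 5,8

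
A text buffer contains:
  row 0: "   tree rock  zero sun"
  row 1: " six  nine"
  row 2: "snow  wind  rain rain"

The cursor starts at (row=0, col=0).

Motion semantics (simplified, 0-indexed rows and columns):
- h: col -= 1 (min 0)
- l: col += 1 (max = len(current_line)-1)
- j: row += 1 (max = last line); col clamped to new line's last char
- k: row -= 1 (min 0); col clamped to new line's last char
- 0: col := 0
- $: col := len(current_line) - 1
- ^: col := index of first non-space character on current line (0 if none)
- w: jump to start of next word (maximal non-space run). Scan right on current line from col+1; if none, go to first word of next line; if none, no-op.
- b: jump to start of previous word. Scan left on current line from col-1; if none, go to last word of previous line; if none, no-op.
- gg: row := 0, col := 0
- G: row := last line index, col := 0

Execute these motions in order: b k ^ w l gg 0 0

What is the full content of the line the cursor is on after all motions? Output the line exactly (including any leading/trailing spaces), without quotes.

After 1 (b): row=0 col=0 char='_'
After 2 (k): row=0 col=0 char='_'
After 3 (^): row=0 col=3 char='t'
After 4 (w): row=0 col=8 char='r'
After 5 (l): row=0 col=9 char='o'
After 6 (gg): row=0 col=0 char='_'
After 7 (0): row=0 col=0 char='_'
After 8 (0): row=0 col=0 char='_'

Answer:    tree rock  zero sun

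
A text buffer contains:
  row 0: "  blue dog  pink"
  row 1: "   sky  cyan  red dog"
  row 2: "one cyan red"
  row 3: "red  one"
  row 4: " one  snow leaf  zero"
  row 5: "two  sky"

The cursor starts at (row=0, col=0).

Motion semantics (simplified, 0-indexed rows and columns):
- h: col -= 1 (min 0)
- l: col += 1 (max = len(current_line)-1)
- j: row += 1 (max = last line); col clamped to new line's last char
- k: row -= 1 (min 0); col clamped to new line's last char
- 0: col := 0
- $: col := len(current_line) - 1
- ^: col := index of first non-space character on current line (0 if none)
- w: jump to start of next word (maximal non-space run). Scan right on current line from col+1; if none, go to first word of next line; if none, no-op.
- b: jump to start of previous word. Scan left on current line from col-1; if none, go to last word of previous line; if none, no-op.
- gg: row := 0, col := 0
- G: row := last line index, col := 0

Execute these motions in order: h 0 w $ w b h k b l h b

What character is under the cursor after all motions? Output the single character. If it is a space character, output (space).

After 1 (h): row=0 col=0 char='_'
After 2 (0): row=0 col=0 char='_'
After 3 (w): row=0 col=2 char='b'
After 4 ($): row=0 col=15 char='k'
After 5 (w): row=1 col=3 char='s'
After 6 (b): row=0 col=12 char='p'
After 7 (h): row=0 col=11 char='_'
After 8 (k): row=0 col=11 char='_'
After 9 (b): row=0 col=7 char='d'
After 10 (l): row=0 col=8 char='o'
After 11 (h): row=0 col=7 char='d'
After 12 (b): row=0 col=2 char='b'

Answer: b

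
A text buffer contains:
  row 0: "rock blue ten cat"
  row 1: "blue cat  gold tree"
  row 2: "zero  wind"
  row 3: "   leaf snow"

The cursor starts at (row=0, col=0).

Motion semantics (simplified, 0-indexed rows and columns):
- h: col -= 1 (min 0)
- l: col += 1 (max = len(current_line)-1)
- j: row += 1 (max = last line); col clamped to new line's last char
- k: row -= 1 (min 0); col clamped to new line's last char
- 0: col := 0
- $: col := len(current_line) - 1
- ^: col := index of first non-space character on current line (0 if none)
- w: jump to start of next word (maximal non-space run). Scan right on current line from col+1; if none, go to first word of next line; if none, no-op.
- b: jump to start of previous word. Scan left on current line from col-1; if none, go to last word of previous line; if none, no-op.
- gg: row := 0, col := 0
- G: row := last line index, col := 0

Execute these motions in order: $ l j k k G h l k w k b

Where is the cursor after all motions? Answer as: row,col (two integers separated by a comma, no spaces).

Answer: 1,5

Derivation:
After 1 ($): row=0 col=16 char='t'
After 2 (l): row=0 col=16 char='t'
After 3 (j): row=1 col=16 char='r'
After 4 (k): row=0 col=16 char='t'
After 5 (k): row=0 col=16 char='t'
After 6 (G): row=3 col=0 char='_'
After 7 (h): row=3 col=0 char='_'
After 8 (l): row=3 col=1 char='_'
After 9 (k): row=2 col=1 char='e'
After 10 (w): row=2 col=6 char='w'
After 11 (k): row=1 col=6 char='a'
After 12 (b): row=1 col=5 char='c'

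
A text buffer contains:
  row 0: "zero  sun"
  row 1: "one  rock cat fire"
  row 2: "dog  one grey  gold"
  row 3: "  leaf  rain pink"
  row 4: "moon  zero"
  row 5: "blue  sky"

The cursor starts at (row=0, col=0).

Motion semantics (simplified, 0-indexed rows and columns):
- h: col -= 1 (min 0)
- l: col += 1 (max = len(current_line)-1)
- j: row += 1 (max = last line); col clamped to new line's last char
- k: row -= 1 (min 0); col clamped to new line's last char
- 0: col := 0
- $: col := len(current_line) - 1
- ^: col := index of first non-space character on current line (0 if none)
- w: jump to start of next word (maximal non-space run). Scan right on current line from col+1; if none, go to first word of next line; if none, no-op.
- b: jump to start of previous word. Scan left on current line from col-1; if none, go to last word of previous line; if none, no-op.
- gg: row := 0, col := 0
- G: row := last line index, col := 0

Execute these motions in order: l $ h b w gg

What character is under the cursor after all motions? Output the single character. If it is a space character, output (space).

Answer: z

Derivation:
After 1 (l): row=0 col=1 char='e'
After 2 ($): row=0 col=8 char='n'
After 3 (h): row=0 col=7 char='u'
After 4 (b): row=0 col=6 char='s'
After 5 (w): row=1 col=0 char='o'
After 6 (gg): row=0 col=0 char='z'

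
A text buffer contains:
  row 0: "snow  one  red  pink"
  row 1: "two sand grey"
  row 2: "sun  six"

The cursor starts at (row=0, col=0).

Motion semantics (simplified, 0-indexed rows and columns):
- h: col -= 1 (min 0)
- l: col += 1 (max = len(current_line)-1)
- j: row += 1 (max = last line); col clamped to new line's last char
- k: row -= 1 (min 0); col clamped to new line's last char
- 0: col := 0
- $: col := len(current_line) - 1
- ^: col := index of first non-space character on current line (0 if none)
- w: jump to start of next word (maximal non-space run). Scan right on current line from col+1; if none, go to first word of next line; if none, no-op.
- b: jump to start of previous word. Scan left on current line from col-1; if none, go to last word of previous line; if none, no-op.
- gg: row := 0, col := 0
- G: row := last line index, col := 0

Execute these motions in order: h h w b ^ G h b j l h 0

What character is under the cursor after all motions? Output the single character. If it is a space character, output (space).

Answer: s

Derivation:
After 1 (h): row=0 col=0 char='s'
After 2 (h): row=0 col=0 char='s'
After 3 (w): row=0 col=6 char='o'
After 4 (b): row=0 col=0 char='s'
After 5 (^): row=0 col=0 char='s'
After 6 (G): row=2 col=0 char='s'
After 7 (h): row=2 col=0 char='s'
After 8 (b): row=1 col=9 char='g'
After 9 (j): row=2 col=7 char='x'
After 10 (l): row=2 col=7 char='x'
After 11 (h): row=2 col=6 char='i'
After 12 (0): row=2 col=0 char='s'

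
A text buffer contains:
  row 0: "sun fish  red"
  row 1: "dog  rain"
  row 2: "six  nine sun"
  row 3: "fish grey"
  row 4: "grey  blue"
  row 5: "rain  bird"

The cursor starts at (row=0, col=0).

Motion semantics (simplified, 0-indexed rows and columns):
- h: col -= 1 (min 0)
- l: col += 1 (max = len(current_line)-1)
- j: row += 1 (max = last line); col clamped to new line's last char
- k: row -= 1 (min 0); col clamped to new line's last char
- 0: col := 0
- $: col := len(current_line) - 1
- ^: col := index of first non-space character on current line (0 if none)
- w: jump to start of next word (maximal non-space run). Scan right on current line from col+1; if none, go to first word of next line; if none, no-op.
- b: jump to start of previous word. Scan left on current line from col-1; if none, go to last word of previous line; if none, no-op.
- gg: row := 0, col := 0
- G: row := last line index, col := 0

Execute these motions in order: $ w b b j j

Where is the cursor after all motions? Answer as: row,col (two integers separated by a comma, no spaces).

After 1 ($): row=0 col=12 char='d'
After 2 (w): row=1 col=0 char='d'
After 3 (b): row=0 col=10 char='r'
After 4 (b): row=0 col=4 char='f'
After 5 (j): row=1 col=4 char='_'
After 6 (j): row=2 col=4 char='_'

Answer: 2,4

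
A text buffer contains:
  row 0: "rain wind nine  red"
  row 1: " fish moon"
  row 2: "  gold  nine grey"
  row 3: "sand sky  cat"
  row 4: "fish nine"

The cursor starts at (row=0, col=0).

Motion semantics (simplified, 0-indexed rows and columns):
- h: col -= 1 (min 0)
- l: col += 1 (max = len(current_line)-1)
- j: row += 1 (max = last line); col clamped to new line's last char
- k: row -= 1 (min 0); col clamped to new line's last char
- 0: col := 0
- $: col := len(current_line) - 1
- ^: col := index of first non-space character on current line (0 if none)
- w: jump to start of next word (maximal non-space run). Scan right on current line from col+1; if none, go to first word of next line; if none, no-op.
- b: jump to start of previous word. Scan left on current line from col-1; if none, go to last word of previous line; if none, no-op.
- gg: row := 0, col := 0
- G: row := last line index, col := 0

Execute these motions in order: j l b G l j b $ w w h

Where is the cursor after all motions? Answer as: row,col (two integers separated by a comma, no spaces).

Answer: 4,7

Derivation:
After 1 (j): row=1 col=0 char='_'
After 2 (l): row=1 col=1 char='f'
After 3 (b): row=0 col=16 char='r'
After 4 (G): row=4 col=0 char='f'
After 5 (l): row=4 col=1 char='i'
After 6 (j): row=4 col=1 char='i'
After 7 (b): row=4 col=0 char='f'
After 8 ($): row=4 col=8 char='e'
After 9 (w): row=4 col=8 char='e'
After 10 (w): row=4 col=8 char='e'
After 11 (h): row=4 col=7 char='n'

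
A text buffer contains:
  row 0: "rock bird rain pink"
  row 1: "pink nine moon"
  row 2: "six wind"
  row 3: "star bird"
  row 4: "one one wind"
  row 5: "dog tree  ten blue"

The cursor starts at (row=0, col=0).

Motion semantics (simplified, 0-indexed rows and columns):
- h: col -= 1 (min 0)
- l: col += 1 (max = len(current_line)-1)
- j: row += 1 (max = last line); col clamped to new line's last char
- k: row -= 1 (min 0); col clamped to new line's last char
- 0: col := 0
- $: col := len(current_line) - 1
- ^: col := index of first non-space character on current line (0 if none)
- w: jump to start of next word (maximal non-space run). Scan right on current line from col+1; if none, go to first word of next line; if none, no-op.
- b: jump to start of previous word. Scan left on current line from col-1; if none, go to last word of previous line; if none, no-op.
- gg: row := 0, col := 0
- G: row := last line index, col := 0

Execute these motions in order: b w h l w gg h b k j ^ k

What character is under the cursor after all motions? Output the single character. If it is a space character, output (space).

Answer: r

Derivation:
After 1 (b): row=0 col=0 char='r'
After 2 (w): row=0 col=5 char='b'
After 3 (h): row=0 col=4 char='_'
After 4 (l): row=0 col=5 char='b'
After 5 (w): row=0 col=10 char='r'
After 6 (gg): row=0 col=0 char='r'
After 7 (h): row=0 col=0 char='r'
After 8 (b): row=0 col=0 char='r'
After 9 (k): row=0 col=0 char='r'
After 10 (j): row=1 col=0 char='p'
After 11 (^): row=1 col=0 char='p'
After 12 (k): row=0 col=0 char='r'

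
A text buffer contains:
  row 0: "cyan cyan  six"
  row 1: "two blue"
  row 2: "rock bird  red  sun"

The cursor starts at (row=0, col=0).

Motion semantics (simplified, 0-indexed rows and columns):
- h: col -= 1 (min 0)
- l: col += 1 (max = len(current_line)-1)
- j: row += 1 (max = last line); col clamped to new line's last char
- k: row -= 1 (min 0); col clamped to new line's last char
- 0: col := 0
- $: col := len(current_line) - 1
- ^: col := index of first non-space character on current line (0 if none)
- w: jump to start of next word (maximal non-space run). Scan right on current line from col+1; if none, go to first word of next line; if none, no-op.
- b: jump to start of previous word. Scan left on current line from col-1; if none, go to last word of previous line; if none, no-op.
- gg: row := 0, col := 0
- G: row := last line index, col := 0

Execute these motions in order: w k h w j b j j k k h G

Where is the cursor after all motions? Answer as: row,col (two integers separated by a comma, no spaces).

After 1 (w): row=0 col=5 char='c'
After 2 (k): row=0 col=5 char='c'
After 3 (h): row=0 col=4 char='_'
After 4 (w): row=0 col=5 char='c'
After 5 (j): row=1 col=5 char='l'
After 6 (b): row=1 col=4 char='b'
After 7 (j): row=2 col=4 char='_'
After 8 (j): row=2 col=4 char='_'
After 9 (k): row=1 col=4 char='b'
After 10 (k): row=0 col=4 char='_'
After 11 (h): row=0 col=3 char='n'
After 12 (G): row=2 col=0 char='r'

Answer: 2,0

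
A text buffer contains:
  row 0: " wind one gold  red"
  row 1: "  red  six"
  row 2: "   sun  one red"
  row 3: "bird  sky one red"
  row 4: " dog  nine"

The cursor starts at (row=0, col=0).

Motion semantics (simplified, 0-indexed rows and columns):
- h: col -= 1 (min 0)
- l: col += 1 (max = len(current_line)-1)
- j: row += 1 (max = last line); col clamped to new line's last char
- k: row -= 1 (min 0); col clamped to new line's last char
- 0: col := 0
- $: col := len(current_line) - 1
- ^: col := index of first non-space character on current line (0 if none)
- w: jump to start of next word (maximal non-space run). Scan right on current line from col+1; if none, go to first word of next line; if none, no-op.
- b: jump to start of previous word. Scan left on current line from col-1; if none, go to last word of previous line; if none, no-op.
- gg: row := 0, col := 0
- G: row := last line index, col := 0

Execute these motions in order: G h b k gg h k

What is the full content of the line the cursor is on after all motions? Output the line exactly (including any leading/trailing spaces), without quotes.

After 1 (G): row=4 col=0 char='_'
After 2 (h): row=4 col=0 char='_'
After 3 (b): row=3 col=14 char='r'
After 4 (k): row=2 col=14 char='d'
After 5 (gg): row=0 col=0 char='_'
After 6 (h): row=0 col=0 char='_'
After 7 (k): row=0 col=0 char='_'

Answer:  wind one gold  red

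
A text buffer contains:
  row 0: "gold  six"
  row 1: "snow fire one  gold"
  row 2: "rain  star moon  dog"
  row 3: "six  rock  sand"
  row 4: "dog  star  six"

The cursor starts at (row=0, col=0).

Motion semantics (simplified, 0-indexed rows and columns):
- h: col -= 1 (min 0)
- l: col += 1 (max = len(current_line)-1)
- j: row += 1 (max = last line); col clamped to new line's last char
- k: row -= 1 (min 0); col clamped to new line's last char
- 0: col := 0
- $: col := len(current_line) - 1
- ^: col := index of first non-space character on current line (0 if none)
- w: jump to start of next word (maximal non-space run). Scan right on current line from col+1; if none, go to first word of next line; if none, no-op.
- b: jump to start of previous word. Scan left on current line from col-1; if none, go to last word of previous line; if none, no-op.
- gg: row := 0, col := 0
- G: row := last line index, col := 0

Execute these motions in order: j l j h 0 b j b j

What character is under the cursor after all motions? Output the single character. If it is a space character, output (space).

Answer: s

Derivation:
After 1 (j): row=1 col=0 char='s'
After 2 (l): row=1 col=1 char='n'
After 3 (j): row=2 col=1 char='a'
After 4 (h): row=2 col=0 char='r'
After 5 (0): row=2 col=0 char='r'
After 6 (b): row=1 col=15 char='g'
After 7 (j): row=2 col=15 char='_'
After 8 (b): row=2 col=11 char='m'
After 9 (j): row=3 col=11 char='s'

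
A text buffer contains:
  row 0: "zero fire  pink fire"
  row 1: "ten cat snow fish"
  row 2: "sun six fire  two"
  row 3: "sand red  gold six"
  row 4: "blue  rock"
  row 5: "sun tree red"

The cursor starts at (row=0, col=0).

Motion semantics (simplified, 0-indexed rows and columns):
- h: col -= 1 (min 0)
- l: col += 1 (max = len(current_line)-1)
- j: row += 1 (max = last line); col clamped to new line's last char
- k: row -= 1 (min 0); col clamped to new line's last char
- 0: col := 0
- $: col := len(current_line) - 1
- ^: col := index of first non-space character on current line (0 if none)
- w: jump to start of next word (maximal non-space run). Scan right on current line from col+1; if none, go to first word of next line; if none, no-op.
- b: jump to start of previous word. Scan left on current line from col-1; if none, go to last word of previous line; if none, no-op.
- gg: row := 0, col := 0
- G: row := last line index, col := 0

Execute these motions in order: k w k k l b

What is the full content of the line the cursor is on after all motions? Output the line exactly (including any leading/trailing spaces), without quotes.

After 1 (k): row=0 col=0 char='z'
After 2 (w): row=0 col=5 char='f'
After 3 (k): row=0 col=5 char='f'
After 4 (k): row=0 col=5 char='f'
After 5 (l): row=0 col=6 char='i'
After 6 (b): row=0 col=5 char='f'

Answer: zero fire  pink fire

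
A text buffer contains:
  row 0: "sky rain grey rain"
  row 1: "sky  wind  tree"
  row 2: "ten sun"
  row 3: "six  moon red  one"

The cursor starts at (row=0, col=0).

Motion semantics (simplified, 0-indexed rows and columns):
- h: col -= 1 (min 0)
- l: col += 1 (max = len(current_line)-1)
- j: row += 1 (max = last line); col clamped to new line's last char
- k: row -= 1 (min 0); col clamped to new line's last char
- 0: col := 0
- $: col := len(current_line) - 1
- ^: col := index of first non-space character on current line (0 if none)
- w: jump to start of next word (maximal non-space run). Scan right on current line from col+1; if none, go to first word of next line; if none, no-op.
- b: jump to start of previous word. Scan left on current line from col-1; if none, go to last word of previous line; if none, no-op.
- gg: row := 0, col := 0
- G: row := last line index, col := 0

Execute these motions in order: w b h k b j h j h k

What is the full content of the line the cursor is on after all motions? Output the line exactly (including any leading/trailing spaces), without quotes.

After 1 (w): row=0 col=4 char='r'
After 2 (b): row=0 col=0 char='s'
After 3 (h): row=0 col=0 char='s'
After 4 (k): row=0 col=0 char='s'
After 5 (b): row=0 col=0 char='s'
After 6 (j): row=1 col=0 char='s'
After 7 (h): row=1 col=0 char='s'
After 8 (j): row=2 col=0 char='t'
After 9 (h): row=2 col=0 char='t'
After 10 (k): row=1 col=0 char='s'

Answer: sky  wind  tree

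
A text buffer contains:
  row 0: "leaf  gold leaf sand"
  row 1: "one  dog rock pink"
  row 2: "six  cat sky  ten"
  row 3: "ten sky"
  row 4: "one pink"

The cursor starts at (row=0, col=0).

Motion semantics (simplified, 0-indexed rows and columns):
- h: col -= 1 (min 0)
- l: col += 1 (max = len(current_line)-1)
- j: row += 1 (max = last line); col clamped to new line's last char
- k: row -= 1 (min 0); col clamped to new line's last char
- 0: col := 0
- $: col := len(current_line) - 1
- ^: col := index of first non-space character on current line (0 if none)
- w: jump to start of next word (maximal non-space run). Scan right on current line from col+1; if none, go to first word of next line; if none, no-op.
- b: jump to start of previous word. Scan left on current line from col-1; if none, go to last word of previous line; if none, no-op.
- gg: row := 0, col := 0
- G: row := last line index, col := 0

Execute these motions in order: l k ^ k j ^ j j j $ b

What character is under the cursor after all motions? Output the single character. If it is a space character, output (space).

After 1 (l): row=0 col=1 char='e'
After 2 (k): row=0 col=1 char='e'
After 3 (^): row=0 col=0 char='l'
After 4 (k): row=0 col=0 char='l'
After 5 (j): row=1 col=0 char='o'
After 6 (^): row=1 col=0 char='o'
After 7 (j): row=2 col=0 char='s'
After 8 (j): row=3 col=0 char='t'
After 9 (j): row=4 col=0 char='o'
After 10 ($): row=4 col=7 char='k'
After 11 (b): row=4 col=4 char='p'

Answer: p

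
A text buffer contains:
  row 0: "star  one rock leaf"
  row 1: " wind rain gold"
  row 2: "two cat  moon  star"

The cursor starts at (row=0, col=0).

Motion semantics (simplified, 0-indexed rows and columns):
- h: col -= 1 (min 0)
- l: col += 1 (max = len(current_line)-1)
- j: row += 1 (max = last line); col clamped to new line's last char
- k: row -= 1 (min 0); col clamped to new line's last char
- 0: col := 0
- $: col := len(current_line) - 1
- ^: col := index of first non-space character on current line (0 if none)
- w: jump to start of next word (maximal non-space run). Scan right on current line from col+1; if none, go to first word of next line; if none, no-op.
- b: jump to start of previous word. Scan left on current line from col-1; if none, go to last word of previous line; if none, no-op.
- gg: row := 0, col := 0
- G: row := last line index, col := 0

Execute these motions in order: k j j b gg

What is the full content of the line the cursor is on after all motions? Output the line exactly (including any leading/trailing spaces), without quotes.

After 1 (k): row=0 col=0 char='s'
After 2 (j): row=1 col=0 char='_'
After 3 (j): row=2 col=0 char='t'
After 4 (b): row=1 col=11 char='g'
After 5 (gg): row=0 col=0 char='s'

Answer: star  one rock leaf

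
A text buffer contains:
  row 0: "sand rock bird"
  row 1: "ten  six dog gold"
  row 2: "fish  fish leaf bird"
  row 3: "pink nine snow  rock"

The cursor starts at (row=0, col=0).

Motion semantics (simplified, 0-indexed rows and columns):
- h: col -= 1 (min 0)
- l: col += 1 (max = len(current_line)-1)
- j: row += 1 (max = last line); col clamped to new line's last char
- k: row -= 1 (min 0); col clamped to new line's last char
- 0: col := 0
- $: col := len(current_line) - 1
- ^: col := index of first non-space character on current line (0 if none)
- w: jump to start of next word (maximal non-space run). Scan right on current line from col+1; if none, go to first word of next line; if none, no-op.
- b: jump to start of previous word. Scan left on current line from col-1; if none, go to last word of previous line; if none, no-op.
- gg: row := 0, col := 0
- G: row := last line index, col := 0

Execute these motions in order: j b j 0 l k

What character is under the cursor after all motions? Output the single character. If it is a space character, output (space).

Answer: a

Derivation:
After 1 (j): row=1 col=0 char='t'
After 2 (b): row=0 col=10 char='b'
After 3 (j): row=1 col=10 char='o'
After 4 (0): row=1 col=0 char='t'
After 5 (l): row=1 col=1 char='e'
After 6 (k): row=0 col=1 char='a'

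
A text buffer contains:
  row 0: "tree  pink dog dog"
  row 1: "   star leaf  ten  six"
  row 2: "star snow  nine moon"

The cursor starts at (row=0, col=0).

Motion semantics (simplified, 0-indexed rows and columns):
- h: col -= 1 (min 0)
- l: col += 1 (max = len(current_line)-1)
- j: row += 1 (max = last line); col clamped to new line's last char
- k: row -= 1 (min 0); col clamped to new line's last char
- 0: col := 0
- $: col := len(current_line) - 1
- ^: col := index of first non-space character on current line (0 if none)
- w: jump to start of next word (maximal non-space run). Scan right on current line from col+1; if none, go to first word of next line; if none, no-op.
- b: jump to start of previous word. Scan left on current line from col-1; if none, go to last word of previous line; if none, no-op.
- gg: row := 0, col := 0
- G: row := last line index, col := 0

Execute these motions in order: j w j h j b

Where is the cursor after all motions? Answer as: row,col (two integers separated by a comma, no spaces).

After 1 (j): row=1 col=0 char='_'
After 2 (w): row=1 col=3 char='s'
After 3 (j): row=2 col=3 char='r'
After 4 (h): row=2 col=2 char='a'
After 5 (j): row=2 col=2 char='a'
After 6 (b): row=2 col=0 char='s'

Answer: 2,0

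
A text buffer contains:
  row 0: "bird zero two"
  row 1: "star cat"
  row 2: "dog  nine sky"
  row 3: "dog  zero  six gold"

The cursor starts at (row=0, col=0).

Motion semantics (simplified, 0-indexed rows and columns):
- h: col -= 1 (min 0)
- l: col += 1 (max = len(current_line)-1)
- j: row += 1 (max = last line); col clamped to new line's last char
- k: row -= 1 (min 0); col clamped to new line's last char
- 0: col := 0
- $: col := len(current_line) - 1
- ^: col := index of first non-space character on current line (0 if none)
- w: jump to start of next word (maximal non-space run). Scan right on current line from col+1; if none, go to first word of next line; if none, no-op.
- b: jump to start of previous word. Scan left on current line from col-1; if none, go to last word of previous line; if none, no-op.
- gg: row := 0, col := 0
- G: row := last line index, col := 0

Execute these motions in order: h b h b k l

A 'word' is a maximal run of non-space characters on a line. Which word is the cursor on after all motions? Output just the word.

After 1 (h): row=0 col=0 char='b'
After 2 (b): row=0 col=0 char='b'
After 3 (h): row=0 col=0 char='b'
After 4 (b): row=0 col=0 char='b'
After 5 (k): row=0 col=0 char='b'
After 6 (l): row=0 col=1 char='i'

Answer: bird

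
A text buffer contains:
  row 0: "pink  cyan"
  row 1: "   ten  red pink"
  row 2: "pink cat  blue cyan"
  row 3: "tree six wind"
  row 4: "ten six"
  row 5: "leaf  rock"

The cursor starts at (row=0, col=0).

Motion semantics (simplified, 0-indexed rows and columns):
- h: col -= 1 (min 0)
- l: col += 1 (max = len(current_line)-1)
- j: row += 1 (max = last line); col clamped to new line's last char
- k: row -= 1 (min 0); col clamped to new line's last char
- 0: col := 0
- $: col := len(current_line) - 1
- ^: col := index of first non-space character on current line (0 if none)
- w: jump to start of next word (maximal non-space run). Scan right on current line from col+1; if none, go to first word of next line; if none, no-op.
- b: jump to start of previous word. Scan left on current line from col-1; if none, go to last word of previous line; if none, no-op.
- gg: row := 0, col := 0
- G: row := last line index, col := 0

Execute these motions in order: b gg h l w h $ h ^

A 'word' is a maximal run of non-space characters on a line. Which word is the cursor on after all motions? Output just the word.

Answer: pink

Derivation:
After 1 (b): row=0 col=0 char='p'
After 2 (gg): row=0 col=0 char='p'
After 3 (h): row=0 col=0 char='p'
After 4 (l): row=0 col=1 char='i'
After 5 (w): row=0 col=6 char='c'
After 6 (h): row=0 col=5 char='_'
After 7 ($): row=0 col=9 char='n'
After 8 (h): row=0 col=8 char='a'
After 9 (^): row=0 col=0 char='p'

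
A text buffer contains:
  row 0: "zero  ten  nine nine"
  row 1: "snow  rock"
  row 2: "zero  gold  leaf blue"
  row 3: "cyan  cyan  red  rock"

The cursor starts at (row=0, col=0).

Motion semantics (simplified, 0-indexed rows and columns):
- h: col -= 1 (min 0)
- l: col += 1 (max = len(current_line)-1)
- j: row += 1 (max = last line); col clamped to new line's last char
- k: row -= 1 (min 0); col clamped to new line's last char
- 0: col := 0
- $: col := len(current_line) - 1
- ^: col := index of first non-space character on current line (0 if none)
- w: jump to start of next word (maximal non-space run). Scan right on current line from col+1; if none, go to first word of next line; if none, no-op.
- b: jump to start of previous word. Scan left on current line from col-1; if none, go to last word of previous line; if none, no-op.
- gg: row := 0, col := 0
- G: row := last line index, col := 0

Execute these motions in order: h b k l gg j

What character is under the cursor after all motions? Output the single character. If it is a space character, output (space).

Answer: s

Derivation:
After 1 (h): row=0 col=0 char='z'
After 2 (b): row=0 col=0 char='z'
After 3 (k): row=0 col=0 char='z'
After 4 (l): row=0 col=1 char='e'
After 5 (gg): row=0 col=0 char='z'
After 6 (j): row=1 col=0 char='s'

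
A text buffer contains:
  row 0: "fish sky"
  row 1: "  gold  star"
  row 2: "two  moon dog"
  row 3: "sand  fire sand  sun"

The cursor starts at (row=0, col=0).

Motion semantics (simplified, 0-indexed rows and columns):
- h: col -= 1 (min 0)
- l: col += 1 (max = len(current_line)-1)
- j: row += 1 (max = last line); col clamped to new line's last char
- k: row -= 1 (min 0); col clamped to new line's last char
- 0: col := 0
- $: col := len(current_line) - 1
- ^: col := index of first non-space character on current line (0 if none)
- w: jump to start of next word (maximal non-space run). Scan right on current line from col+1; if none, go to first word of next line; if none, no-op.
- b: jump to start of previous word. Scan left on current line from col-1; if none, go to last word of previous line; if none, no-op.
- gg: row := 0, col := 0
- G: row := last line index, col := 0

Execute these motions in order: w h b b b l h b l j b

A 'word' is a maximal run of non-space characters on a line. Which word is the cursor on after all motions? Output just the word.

Answer: sky

Derivation:
After 1 (w): row=0 col=5 char='s'
After 2 (h): row=0 col=4 char='_'
After 3 (b): row=0 col=0 char='f'
After 4 (b): row=0 col=0 char='f'
After 5 (b): row=0 col=0 char='f'
After 6 (l): row=0 col=1 char='i'
After 7 (h): row=0 col=0 char='f'
After 8 (b): row=0 col=0 char='f'
After 9 (l): row=0 col=1 char='i'
After 10 (j): row=1 col=1 char='_'
After 11 (b): row=0 col=5 char='s'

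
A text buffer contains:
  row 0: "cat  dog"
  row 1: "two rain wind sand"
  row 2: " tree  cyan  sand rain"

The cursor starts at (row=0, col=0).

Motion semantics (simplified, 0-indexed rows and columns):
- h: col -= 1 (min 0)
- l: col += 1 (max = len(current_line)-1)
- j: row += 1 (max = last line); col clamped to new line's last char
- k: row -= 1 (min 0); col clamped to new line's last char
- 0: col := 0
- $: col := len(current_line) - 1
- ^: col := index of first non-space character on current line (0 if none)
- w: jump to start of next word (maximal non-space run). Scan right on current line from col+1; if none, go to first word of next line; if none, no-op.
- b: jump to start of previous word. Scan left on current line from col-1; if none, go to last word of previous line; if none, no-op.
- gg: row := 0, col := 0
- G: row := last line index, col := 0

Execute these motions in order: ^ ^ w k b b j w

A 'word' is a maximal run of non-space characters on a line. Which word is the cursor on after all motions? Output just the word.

Answer: rain

Derivation:
After 1 (^): row=0 col=0 char='c'
After 2 (^): row=0 col=0 char='c'
After 3 (w): row=0 col=5 char='d'
After 4 (k): row=0 col=5 char='d'
After 5 (b): row=0 col=0 char='c'
After 6 (b): row=0 col=0 char='c'
After 7 (j): row=1 col=0 char='t'
After 8 (w): row=1 col=4 char='r'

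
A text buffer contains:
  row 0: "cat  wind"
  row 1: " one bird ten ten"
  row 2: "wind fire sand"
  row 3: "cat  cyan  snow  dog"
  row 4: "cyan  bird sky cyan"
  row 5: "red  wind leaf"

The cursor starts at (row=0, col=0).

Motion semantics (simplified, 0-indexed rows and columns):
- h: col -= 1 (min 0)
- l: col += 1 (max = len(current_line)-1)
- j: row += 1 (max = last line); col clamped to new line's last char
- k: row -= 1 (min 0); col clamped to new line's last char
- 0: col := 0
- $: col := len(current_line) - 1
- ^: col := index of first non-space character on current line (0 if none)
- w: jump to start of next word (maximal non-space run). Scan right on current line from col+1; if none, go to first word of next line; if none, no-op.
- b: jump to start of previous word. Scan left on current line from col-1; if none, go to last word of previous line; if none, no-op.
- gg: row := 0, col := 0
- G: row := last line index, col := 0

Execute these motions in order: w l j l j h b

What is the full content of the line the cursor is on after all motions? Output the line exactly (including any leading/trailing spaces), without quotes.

Answer: wind fire sand

Derivation:
After 1 (w): row=0 col=5 char='w'
After 2 (l): row=0 col=6 char='i'
After 3 (j): row=1 col=6 char='i'
After 4 (l): row=1 col=7 char='r'
After 5 (j): row=2 col=7 char='r'
After 6 (h): row=2 col=6 char='i'
After 7 (b): row=2 col=5 char='f'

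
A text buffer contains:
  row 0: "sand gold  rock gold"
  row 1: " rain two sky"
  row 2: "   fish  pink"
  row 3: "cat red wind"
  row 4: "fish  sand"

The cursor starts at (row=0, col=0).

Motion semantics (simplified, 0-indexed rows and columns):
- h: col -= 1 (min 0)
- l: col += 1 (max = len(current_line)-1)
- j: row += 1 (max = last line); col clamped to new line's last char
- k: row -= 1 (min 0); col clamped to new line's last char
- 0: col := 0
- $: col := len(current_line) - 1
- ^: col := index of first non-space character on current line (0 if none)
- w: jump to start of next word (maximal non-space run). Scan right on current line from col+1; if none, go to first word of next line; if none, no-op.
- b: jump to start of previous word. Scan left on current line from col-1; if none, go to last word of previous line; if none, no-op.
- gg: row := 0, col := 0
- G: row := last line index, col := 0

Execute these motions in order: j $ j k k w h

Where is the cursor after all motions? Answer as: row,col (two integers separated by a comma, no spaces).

Answer: 0,15

Derivation:
After 1 (j): row=1 col=0 char='_'
After 2 ($): row=1 col=12 char='y'
After 3 (j): row=2 col=12 char='k'
After 4 (k): row=1 col=12 char='y'
After 5 (k): row=0 col=12 char='o'
After 6 (w): row=0 col=16 char='g'
After 7 (h): row=0 col=15 char='_'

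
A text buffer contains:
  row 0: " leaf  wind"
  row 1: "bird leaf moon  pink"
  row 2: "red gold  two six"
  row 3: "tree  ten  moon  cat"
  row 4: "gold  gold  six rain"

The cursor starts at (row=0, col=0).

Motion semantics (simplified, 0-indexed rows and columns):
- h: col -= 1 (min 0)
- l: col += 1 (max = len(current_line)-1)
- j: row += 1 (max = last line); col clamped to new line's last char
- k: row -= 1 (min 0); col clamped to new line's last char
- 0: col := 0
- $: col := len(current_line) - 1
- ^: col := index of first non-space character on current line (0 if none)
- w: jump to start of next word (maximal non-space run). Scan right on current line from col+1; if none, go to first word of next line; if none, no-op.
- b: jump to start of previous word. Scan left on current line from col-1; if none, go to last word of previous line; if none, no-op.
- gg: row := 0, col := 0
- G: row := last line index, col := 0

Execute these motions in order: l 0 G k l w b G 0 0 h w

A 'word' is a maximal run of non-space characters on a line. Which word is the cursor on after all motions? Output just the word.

Answer: gold

Derivation:
After 1 (l): row=0 col=1 char='l'
After 2 (0): row=0 col=0 char='_'
After 3 (G): row=4 col=0 char='g'
After 4 (k): row=3 col=0 char='t'
After 5 (l): row=3 col=1 char='r'
After 6 (w): row=3 col=6 char='t'
After 7 (b): row=3 col=0 char='t'
After 8 (G): row=4 col=0 char='g'
After 9 (0): row=4 col=0 char='g'
After 10 (0): row=4 col=0 char='g'
After 11 (h): row=4 col=0 char='g'
After 12 (w): row=4 col=6 char='g'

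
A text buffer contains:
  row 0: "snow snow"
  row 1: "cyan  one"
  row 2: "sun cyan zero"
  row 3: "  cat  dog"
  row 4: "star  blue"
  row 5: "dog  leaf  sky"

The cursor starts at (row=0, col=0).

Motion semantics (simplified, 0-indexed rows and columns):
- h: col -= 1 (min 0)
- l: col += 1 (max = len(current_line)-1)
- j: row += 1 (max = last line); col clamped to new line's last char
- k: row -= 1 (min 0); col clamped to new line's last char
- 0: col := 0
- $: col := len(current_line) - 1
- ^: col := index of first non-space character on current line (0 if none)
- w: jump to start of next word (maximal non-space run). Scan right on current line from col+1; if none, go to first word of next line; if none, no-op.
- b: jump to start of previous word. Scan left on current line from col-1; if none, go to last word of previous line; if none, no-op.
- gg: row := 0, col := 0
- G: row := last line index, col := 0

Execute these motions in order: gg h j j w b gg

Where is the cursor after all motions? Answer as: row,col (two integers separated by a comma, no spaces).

After 1 (gg): row=0 col=0 char='s'
After 2 (h): row=0 col=0 char='s'
After 3 (j): row=1 col=0 char='c'
After 4 (j): row=2 col=0 char='s'
After 5 (w): row=2 col=4 char='c'
After 6 (b): row=2 col=0 char='s'
After 7 (gg): row=0 col=0 char='s'

Answer: 0,0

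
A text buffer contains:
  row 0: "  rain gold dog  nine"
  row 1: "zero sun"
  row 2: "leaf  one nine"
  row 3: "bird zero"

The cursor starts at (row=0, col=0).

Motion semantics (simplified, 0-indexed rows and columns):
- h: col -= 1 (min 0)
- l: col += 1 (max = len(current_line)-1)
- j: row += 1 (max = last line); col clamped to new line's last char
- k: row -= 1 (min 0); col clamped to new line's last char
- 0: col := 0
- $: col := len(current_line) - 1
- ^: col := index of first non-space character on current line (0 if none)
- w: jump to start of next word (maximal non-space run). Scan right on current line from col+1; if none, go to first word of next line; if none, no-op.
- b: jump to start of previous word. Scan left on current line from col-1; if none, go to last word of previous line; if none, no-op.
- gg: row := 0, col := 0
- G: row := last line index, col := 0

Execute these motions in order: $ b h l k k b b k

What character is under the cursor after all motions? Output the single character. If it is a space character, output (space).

After 1 ($): row=0 col=20 char='e'
After 2 (b): row=0 col=17 char='n'
After 3 (h): row=0 col=16 char='_'
After 4 (l): row=0 col=17 char='n'
After 5 (k): row=0 col=17 char='n'
After 6 (k): row=0 col=17 char='n'
After 7 (b): row=0 col=12 char='d'
After 8 (b): row=0 col=7 char='g'
After 9 (k): row=0 col=7 char='g'

Answer: g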